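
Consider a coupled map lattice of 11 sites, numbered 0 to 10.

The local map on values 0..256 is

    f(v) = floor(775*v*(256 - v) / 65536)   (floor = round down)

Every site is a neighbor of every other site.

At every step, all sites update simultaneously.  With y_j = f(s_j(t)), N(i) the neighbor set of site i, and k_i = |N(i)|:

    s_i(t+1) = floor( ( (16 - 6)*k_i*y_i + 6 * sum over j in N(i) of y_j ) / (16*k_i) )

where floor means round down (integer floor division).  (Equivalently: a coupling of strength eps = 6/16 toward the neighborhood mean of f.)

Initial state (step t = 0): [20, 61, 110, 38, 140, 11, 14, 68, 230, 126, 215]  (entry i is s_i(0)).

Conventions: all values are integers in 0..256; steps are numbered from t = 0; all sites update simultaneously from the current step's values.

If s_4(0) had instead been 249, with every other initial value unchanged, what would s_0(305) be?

Answer: s_0(305) = 172
Key observation: The state at step 9, [172, 172, 172, 172, 172, 172, 172, 172, 172, 172, 172], reappears at step 11: the system is in a cycle of period 2 from step 9 on.  Therefore the state at step 305 equals the state at step 9 + ((305 - 9) mod 2) = 9, which is [172, 172, 172, 172, 172, 172, 172, 172, 172, 172, 172].

Derivation:
t=0: [20, 61, 110, 38, 249, 11, 14, 68, 230, 126, 215]
t=1: [73, 123, 151, 97, 52, 59, 64, 129, 82, 154, 101]
t=2: [161, 183, 179, 176, 143, 150, 154, 183, 168, 178, 178]
t=3: [176, 163, 165, 168, 183, 181, 179, 163, 173, 167, 167]
t=4: [167, 175, 174, 172, 162, 164, 165, 175, 169, 173, 173]
t=5: [173, 169, 169, 170, 176, 175, 174, 169, 172, 170, 170]
t=6: [169, 171, 171, 171, 167, 168, 169, 171, 170, 171, 171]
t=7: [172, 171, 171, 171, 173, 173, 172, 171, 172, 171, 171]
t=8: [170, 170, 170, 170, 169, 169, 170, 170, 170, 170, 170]
t=9: [172, 172, 172, 172, 172, 172, 172, 172, 172, 172, 172]
t=10: [170, 170, 170, 170, 170, 170, 170, 170, 170, 170, 170]
t=11: [172, 172, 172, 172, 172, 172, 172, 172, 172, 172, 172]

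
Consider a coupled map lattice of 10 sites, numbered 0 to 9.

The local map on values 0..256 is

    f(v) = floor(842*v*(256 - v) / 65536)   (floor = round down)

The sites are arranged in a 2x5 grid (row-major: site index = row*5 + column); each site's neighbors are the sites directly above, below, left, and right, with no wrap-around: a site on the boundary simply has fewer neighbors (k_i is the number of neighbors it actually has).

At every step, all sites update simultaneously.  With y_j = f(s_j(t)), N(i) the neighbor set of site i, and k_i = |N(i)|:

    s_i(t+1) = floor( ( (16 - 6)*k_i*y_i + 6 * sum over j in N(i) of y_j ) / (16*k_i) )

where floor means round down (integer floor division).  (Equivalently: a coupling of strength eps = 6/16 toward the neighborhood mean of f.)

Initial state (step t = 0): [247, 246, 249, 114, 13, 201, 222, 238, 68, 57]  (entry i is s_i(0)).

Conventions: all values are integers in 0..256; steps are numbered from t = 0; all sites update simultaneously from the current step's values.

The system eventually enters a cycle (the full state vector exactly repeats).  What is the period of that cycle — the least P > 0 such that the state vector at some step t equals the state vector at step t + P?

Answer: 2
Key observation: The state at step 18, [124, 131, 162, 200, 209, 124, 131, 163, 200, 209], reappears at step 20 — and no state repeats earlier — so the cycle the system enters has period 2.

Derivation:
t=0: [247, 246, 249, 114, 13, 201, 222, 238, 68, 57]
t=1: [49, 37, 50, 157, 91, 112, 88, 69, 153, 128]
t=2: [139, 121, 141, 190, 196, 189, 177, 168, 198, 205]
t=3: [199, 205, 199, 163, 149, 173, 181, 184, 152, 139]
t=4: [150, 141, 152, 190, 202, 174, 169, 171, 198, 206]
t=5: [200, 204, 196, 161, 142, 187, 189, 183, 151, 136]
t=6: [145, 142, 157, 192, 205, 160, 160, 171, 198, 207]
t=7: [204, 204, 193, 158, 137, 198, 196, 184, 151, 133]
t=8: [138, 140, 160, 194, 207, 145, 151, 170, 199, 208]
t=9: [208, 206, 191, 155, 134, 206, 202, 185, 149, 131]
t=10: [129, 135, 162, 197, 208, 132, 141, 167, 199, 208]
t=11: [209, 207, 190, 151, 131, 209, 206, 187, 149, 131]
t=12: [126, 133, 162, 198, 208, 127, 135, 165, 199, 208]
t=13: [210, 208, 190, 150, 131, 209, 207, 188, 149, 131]
t=14: [125, 131, 162, 199, 208, 126, 133, 164, 199, 208]
t=15: [210, 208, 190, 149, 131, 210, 207, 189, 148, 131]
t=16: [124, 131, 162, 199, 208, 125, 133, 163, 200, 209]
t=17: [210, 208, 190, 148, 130, 210, 208, 189, 147, 129]
t=18: [124, 131, 162, 200, 209, 124, 131, 163, 200, 209]
t=19: [210, 208, 190, 147, 129, 210, 208, 189, 147, 129]
t=20: [124, 131, 162, 200, 209, 124, 131, 163, 200, 209]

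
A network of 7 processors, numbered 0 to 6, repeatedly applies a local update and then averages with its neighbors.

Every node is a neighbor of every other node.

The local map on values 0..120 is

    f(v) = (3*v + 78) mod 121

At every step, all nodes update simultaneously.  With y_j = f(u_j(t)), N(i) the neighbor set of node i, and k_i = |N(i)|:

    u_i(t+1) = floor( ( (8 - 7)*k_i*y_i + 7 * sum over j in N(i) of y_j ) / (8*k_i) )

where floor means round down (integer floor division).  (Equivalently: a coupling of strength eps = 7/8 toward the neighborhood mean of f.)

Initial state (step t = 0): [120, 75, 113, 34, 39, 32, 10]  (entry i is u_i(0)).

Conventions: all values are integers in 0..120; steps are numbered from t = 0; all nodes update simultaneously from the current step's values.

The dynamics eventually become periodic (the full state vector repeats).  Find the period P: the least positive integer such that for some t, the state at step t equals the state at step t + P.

Answer: 5
Key observation: The state at step 2, [42, 42, 42, 42, 42, 42, 42], reappears at step 7 — and no state repeats earlier — so the cycle the system enters has period 5.

Derivation:
t=0: [120, 75, 113, 34, 39, 32, 10]
t=1: [69, 69, 69, 69, 69, 69, 68]
t=2: [42, 42, 42, 42, 42, 42, 42]
t=3: [83, 83, 83, 83, 83, 83, 83]
t=4: [85, 85, 85, 85, 85, 85, 85]
t=5: [91, 91, 91, 91, 91, 91, 91]
t=6: [109, 109, 109, 109, 109, 109, 109]
t=7: [42, 42, 42, 42, 42, 42, 42]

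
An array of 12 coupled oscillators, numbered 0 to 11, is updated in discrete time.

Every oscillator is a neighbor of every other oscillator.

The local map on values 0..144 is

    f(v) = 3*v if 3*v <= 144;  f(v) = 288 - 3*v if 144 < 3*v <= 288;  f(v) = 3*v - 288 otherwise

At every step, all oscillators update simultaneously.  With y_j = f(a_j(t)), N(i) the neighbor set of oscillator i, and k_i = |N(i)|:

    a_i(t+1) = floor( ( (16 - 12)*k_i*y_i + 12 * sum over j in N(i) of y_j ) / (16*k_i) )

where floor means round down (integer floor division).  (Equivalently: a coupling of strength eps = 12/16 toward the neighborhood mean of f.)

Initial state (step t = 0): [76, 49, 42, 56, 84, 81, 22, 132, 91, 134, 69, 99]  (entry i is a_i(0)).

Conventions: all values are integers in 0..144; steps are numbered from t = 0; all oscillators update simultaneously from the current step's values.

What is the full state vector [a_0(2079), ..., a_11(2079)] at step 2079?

Answer: [45, 45, 45, 45, 45, 45, 45, 45, 45, 45, 45, 45]
Key observation: The state at step 10, [63, 63, 63, 63, 63, 63, 63, 63, 63, 63, 63, 63], reappears at step 18: the system is in a cycle of period 8 from step 10 on.  Therefore the state at step 2079 equals the state at step 10 + ((2079 - 10) mod 8) = 15, which is [45, 45, 45, 45, 45, 45, 45, 45, 45, 45, 45, 45].

Derivation:
t=0: [76, 49, 42, 56, 84, 81, 22, 132, 91, 134, 69, 99]
t=1: [73, 88, 85, 84, 69, 70, 74, 82, 65, 83, 77, 64]
t=2: [61, 53, 54, 55, 63, 62, 60, 56, 65, 55, 59, 66]
t=3: [109, 114, 113, 112, 108, 109, 110, 112, 107, 112, 110, 106]
t=4: [41, 44, 44, 43, 41, 41, 42, 43, 40, 43, 42, 40]
t=5: [125, 127, 127, 126, 125, 125, 126, 126, 124, 126, 126, 124]
t=6: [88, 89, 89, 88, 88, 88, 88, 88, 87, 88, 88, 87]
t=7: [24, 23, 23, 24, 24, 24, 24, 24, 24, 24, 24, 24]
t=8: [71, 71, 71, 71, 71, 71, 71, 71, 71, 71, 71, 71]
t=9: [75, 75, 75, 75, 75, 75, 75, 75, 75, 75, 75, 75]
t=10: [63, 63, 63, 63, 63, 63, 63, 63, 63, 63, 63, 63]
t=11: [99, 99, 99, 99, 99, 99, 99, 99, 99, 99, 99, 99]
t=12: [9, 9, 9, 9, 9, 9, 9, 9, 9, 9, 9, 9]
t=13: [27, 27, 27, 27, 27, 27, 27, 27, 27, 27, 27, 27]
t=14: [81, 81, 81, 81, 81, 81, 81, 81, 81, 81, 81, 81]
t=15: [45, 45, 45, 45, 45, 45, 45, 45, 45, 45, 45, 45]
t=16: [135, 135, 135, 135, 135, 135, 135, 135, 135, 135, 135, 135]
t=17: [117, 117, 117, 117, 117, 117, 117, 117, 117, 117, 117, 117]
t=18: [63, 63, 63, 63, 63, 63, 63, 63, 63, 63, 63, 63]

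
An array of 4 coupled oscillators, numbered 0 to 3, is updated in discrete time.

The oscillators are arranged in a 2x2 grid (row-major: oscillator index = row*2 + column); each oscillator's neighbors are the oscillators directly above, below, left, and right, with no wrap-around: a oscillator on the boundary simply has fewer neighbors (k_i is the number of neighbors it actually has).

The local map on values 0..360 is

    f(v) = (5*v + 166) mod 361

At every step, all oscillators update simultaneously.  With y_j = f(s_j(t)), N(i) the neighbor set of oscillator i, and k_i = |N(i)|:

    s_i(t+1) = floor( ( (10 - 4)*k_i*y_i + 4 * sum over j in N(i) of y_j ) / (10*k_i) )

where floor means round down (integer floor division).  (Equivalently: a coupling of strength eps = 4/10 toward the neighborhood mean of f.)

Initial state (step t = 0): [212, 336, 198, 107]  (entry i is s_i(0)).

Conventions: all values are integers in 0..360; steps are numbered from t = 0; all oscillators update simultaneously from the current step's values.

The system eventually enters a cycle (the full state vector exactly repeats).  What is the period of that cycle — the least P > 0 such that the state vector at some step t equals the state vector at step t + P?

Simulating step by step:
t=0: [212, 336, 198, 107]
t=1: [108, 121, 140, 226]
t=2: [245, 141, 198, 166]
t=3: [229, 205, 160, 208]
t=4: [207, 135, 216, 144]
t=5: [127, 127, 154, 154]
t=6: [106, 106, 187, 187]
t=7: [271, 271, 81, 81]
t=8: [103, 103, 183, 183]
t=9: [327, 327, 351, 351]
t=10: [308, 308, 164, 164]
t=11: [262, 262, 263, 263]
t=12: [33, 33, 36, 36]
t=13: [334, 334, 343, 343]
t=14: [40, 40, 67, 67]
t=15: [32, 32, 113, 113]
t=16: [262, 262, 72, 72]
t=17: [58, 58, 138, 138]
t=18: [102, 102, 126, 126]
t=19: [266, 266, 122, 122]
t=20: [52, 52, 53, 53]
t=21: [66, 66, 69, 69]
t=22: [138, 138, 147, 147]
t=23: [143, 143, 170, 170]
t=24: [186, 186, 267, 267]
t=25: [21, 21, 48, 48]
t=26: [225, 225, 90, 90]
t=27: [217, 217, 245, 245]
t=28: [196, 196, 280, 280]
t=29: [74, 74, 110, 110]
t=30: [211, 211, 319, 319]
t=31: [173, 173, 281, 281]
t=32: [272, 272, 163, 163]
t=33: [117, 117, 223, 223]
t=34: [62, 62, 164, 164]
t=35: [144, 144, 234, 234]
t=36: [181, 181, 235, 235]
t=37: [330, 330, 276, 276]
t=38: [29, 29, 83, 83]
t=39: [292, 292, 238, 238]
t=40: [200, 200, 254, 254]
t=41: [137, 137, 299, 299]
t=42: [146, 146, 199, 199]
t=43: [154, 154, 97, 97]
t=44: [229, 229, 274, 274]
t=45: [200, 200, 119, 119]
t=46: [74, 74, 47, 47]
t=47: [148, 148, 67, 67]
t=48: [175, 175, 148, 148]
t=49: [292, 292, 211, 211]
t=50: [173, 173, 146, 146]
t=51: [282, 282, 201, 201]
t=52: [123, 123, 96, 96]
t=53: [104, 104, 239, 239]
t=54: [315, 315, 287, 287]
t=55: [269, 269, 185, 185]
t=56: [55, 55, 19, 19]
t=57: [116, 116, 224, 224]
t=58: [59, 59, 167, 167]
t=59: [135, 135, 243, 243]
t=60: [154, 154, 262, 262]
t=61: [177, 177, 68, 68]
t=62: [292, 292, 181, 181]
t=63: [215, 215, 315, 315]
t=64: [185, 185, 269, 269]
t=65: [19, 19, 55, 55]
t=66: [224, 224, 116, 116]
t=67: [167, 167, 59, 59]
t=68: [243, 243, 135, 135]
t=69: [262, 262, 154, 154]
t=70: [68, 68, 177, 177]
t=71: [181, 181, 292, 292]
t=72: [315, 315, 215, 215]
t=73: [269, 269, 185, 185]

Answer: 18
Key observation: The state at step 55, [269, 269, 185, 185], reappears at step 73 — and no state repeats earlier — so the cycle the system enters has period 18.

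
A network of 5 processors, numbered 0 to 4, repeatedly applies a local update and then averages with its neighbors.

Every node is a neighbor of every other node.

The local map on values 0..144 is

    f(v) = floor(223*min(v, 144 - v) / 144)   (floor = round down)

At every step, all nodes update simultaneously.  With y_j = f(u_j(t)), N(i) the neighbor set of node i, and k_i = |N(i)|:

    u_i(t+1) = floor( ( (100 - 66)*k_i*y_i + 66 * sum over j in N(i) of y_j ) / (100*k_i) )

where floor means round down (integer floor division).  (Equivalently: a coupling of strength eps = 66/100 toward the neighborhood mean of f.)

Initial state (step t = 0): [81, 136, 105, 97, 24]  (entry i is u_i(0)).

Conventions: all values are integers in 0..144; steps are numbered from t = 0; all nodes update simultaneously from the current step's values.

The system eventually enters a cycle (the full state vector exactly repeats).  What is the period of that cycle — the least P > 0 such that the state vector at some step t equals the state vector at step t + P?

Answer: 7
Key observation: The state at step 10, [85, 85, 85, 85, 85], reappears at step 17 — and no state repeats earlier — so the cycle the system enters has period 7.

Derivation:
t=0: [81, 136, 105, 97, 24]
t=1: [62, 47, 56, 58, 52]
t=2: [86, 82, 84, 85, 83]
t=3: [91, 93, 92, 92, 92]
t=4: [80, 79, 80, 80, 80]
t=5: [99, 99, 99, 99, 99]
t=6: [69, 69, 69, 69, 69]
t=7: [106, 106, 106, 106, 106]
t=8: [58, 58, 58, 58, 58]
t=9: [89, 89, 89, 89, 89]
t=10: [85, 85, 85, 85, 85]
t=11: [91, 91, 91, 91, 91]
t=12: [82, 82, 82, 82, 82]
t=13: [96, 96, 96, 96, 96]
t=14: [74, 74, 74, 74, 74]
t=15: [108, 108, 108, 108, 108]
t=16: [55, 55, 55, 55, 55]
t=17: [85, 85, 85, 85, 85]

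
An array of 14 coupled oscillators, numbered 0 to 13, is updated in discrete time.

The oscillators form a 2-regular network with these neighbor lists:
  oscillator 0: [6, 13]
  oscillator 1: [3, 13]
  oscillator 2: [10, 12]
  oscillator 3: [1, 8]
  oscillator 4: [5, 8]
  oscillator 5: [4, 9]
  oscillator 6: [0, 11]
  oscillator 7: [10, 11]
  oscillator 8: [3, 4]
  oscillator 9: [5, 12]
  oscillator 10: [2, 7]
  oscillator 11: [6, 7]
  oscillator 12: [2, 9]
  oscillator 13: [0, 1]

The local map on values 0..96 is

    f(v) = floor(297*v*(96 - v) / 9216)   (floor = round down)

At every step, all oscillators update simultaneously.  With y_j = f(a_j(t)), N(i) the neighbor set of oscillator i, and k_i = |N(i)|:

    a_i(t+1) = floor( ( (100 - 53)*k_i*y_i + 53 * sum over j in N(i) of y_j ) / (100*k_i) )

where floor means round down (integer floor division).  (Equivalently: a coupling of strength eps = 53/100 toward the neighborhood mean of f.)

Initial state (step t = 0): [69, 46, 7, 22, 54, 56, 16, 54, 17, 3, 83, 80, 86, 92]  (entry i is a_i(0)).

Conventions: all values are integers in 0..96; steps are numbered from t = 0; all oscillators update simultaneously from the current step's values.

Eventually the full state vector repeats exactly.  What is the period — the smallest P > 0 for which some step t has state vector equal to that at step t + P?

Simulating step by step:
t=0: [69, 46, 7, 22, 54, 56, 16, 54, 17, 3, 83, 80, 86, 92]
t=1: [41, 51, 25, 55, 64, 55, 46, 54, 53, 29, 40, 49, 20, 40]
t=2: [72, 72, 58, 72, 69, 67, 73, 73, 70, 60, 68, 73, 54, 72]
t=3: [54, 55, 68, 55, 60, 63, 54, 55, 57, 68, 61, 54, 71, 55]
t=4: [72, 72, 61, 71, 68, 65, 73, 71, 70, 61, 67, 72, 59, 72]
t=5: [54, 55, 66, 56, 61, 64, 54, 57, 58, 67, 62, 55, 68, 55]
t=6: [72, 72, 63, 71, 68, 65, 72, 70, 70, 62, 67, 72, 61, 72]
t=7: [55, 55, 65, 56, 61, 64, 55, 58, 58, 66, 62, 55, 67, 55]
t=8: [72, 72, 64, 71, 68, 65, 72, 70, 70, 63, 67, 71, 62, 72]
t=9: [55, 55, 65, 56, 61, 63, 55, 58, 58, 65, 62, 56, 66, 55]
t=10: [72, 72, 64, 71, 68, 66, 72, 70, 70, 64, 67, 71, 63, 72]
t=11: [55, 55, 64, 56, 60, 63, 55, 58, 58, 65, 62, 56, 66, 55]
t=12: [72, 72, 65, 71, 68, 66, 72, 70, 70, 64, 67, 71, 64, 72]
t=13: [55, 55, 64, 56, 60, 63, 55, 58, 58, 65, 61, 56, 65, 55]
t=14: [72, 72, 66, 71, 68, 66, 72, 70, 70, 64, 68, 71, 64, 72]
t=15: [55, 55, 63, 56, 60, 63, 55, 58, 58, 65, 60, 56, 65, 55]
t=16: [72, 72, 66, 71, 68, 66, 72, 70, 70, 64, 68, 71, 64, 72]

Answer: 2
Key observation: The state at step 14, [72, 72, 66, 71, 68, 66, 72, 70, 70, 64, 68, 71, 64, 72], reappears at step 16 — and no state repeats earlier — so the cycle the system enters has period 2.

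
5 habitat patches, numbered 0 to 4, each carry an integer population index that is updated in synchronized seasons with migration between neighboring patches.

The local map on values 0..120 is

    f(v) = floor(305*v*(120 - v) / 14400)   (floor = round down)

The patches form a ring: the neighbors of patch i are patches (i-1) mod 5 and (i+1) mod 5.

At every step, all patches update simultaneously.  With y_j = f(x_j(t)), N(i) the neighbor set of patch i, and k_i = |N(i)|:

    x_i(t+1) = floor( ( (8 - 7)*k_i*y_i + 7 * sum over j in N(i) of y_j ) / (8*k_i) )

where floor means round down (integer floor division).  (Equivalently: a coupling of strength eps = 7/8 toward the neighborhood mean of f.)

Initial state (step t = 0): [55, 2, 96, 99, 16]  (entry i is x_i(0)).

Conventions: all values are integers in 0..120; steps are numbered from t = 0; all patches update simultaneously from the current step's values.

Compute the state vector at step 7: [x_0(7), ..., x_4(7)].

Simulating step by step:
t=0: [55, 2, 96, 99, 16]
t=1: [26, 54, 27, 41, 56]
t=2: [72, 54, 69, 64, 61]
t=3: [75, 73, 74, 75, 74]
t=4: [71, 71, 71, 71, 71]
t=5: [73, 73, 73, 73, 73]
t=6: [72, 72, 72, 72, 72]
t=7: [73, 73, 73, 73, 73]

Answer: [73, 73, 73, 73, 73]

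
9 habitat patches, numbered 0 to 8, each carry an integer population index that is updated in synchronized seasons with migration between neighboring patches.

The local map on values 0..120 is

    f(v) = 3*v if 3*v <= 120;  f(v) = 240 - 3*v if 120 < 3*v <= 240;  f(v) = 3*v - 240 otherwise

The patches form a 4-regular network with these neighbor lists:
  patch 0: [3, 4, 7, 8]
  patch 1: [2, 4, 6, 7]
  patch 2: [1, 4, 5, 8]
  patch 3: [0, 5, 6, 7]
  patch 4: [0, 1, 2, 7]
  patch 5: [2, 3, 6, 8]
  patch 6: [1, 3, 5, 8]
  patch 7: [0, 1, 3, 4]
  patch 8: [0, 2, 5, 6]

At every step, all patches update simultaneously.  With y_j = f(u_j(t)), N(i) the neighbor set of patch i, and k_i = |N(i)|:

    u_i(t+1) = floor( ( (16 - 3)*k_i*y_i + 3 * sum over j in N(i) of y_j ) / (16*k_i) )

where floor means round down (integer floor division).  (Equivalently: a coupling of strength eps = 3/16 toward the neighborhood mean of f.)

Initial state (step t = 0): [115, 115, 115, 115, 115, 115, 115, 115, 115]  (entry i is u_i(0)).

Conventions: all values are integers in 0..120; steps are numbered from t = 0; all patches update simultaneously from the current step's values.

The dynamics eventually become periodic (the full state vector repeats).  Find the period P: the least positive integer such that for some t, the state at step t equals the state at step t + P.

Answer: 4
Key observation: The state at step 1, [105, 105, 105, 105, 105, 105, 105, 105, 105], reappears at step 5 — and no state repeats earlier — so the cycle the system enters has period 4.

Derivation:
t=0: [115, 115, 115, 115, 115, 115, 115, 115, 115]
t=1: [105, 105, 105, 105, 105, 105, 105, 105, 105]
t=2: [75, 75, 75, 75, 75, 75, 75, 75, 75]
t=3: [15, 15, 15, 15, 15, 15, 15, 15, 15]
t=4: [45, 45, 45, 45, 45, 45, 45, 45, 45]
t=5: [105, 105, 105, 105, 105, 105, 105, 105, 105]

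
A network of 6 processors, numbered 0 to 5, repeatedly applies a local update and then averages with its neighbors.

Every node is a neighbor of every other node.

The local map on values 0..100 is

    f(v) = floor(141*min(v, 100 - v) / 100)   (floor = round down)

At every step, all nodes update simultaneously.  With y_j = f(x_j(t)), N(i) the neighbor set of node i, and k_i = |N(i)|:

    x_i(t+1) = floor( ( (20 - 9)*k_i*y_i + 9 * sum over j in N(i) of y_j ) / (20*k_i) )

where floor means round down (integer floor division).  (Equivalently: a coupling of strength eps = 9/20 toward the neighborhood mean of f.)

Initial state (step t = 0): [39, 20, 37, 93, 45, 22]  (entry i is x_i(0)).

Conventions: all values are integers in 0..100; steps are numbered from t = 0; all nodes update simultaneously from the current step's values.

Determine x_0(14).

Answer: x_0(14) = 47

Derivation:
t=0: [39, 20, 37, 93, 45, 22]
t=1: [46, 34, 45, 25, 50, 35]
t=2: [58, 51, 58, 45, 61, 52]
t=3: [60, 65, 60, 62, 58, 64]
t=4: [54, 51, 54, 53, 56, 52]
t=5: [64, 67, 64, 65, 63, 66]
t=6: [49, 47, 49, 49, 50, 48]
t=7: [68, 67, 68, 68, 69, 67]
t=8: [45, 45, 45, 45, 44, 45]
t=9: [62, 62, 62, 62, 62, 62]
t=10: [53, 53, 53, 53, 53, 53]
t=11: [66, 66, 66, 66, 66, 66]
t=12: [47, 47, 47, 47, 47, 47]
t=13: [66, 66, 66, 66, 66, 66]
t=14: [47, 47, 47, 47, 47, 47]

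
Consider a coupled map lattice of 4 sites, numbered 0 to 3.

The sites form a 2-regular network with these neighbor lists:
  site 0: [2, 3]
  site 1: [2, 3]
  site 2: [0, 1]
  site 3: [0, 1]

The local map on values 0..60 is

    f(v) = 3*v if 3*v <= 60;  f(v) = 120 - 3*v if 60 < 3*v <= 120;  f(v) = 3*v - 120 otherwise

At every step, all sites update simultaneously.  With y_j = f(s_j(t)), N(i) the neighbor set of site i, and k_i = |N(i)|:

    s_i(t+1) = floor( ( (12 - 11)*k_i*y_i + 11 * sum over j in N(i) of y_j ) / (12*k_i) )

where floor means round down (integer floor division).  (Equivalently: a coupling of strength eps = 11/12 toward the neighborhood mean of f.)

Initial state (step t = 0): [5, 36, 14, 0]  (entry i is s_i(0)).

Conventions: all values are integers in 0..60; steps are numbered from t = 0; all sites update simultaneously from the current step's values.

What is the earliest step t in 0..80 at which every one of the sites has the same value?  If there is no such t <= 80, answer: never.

Simulating step by step:
t=0: [5, 36, 14, 0]  (not all equal)
t=1: [20, 20, 15, 12]  (not all equal)
t=2: [42, 42, 58, 58]  (not all equal)
t=3: [50, 50, 10, 10]  (not all equal)
t=4: [30, 30, 30, 30]  (all equal)

Answer: 4
Key observation: Synchronization is absorbing here: once all sites are equal they stay equal, and step 4 is the first all-equal step.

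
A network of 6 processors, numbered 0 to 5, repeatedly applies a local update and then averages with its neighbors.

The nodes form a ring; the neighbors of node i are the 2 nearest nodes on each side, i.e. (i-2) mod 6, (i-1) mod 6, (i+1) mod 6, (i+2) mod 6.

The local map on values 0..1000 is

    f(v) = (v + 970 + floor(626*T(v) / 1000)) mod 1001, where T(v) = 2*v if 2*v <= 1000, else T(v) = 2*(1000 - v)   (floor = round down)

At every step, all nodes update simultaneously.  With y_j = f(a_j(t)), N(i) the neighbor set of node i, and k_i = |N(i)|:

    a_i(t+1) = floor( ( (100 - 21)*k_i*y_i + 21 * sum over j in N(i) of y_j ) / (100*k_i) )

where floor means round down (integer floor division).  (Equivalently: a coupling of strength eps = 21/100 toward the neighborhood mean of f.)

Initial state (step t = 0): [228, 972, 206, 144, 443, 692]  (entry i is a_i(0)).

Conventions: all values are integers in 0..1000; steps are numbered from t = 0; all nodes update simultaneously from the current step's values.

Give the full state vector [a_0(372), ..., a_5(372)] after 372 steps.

Answer: [150, 590, 150, 300, 590, 300]
Key observation: The state at step 40, [299, 155, 299, 566, 155, 566], reappears at step 43: the system is in a cycle of period 3 from step 40 on.  Therefore the state at step 372 equals the state at step 40 + ((372 - 40) mod 3) = 42, which is [150, 590, 150, 300, 590, 300].

Derivation:
t=0: [228, 972, 206, 144, 443, 692]
t=1: [507, 836, 483, 358, 828, 178]
t=2: [95, 74, 90, 635, 76, 338]
t=3: [205, 166, 162, 108, 170, 603]
t=4: [397, 324, 333, 224, 332, 123]
t=5: [806, 672, 711, 498, 686, 337]
t=6: [58, 85, 42, 115, 82, 584]
t=7: [101, 150, 83, 202, 145, 90]
t=8: [203, 291, 186, 382, 282, 199]
t=9: [443, 601, 436, 761, 585, 459]
t=10: [820, 155, 810, 79, 158, 60]
t=11: [50, 265, 53, 155, 270, 124]
t=12: [141, 484, 150, 328, 494, 276]
t=13: [280, 144, 301, 612, 162, 525]
t=14: [544, 304, 578, 122, 336, 136]
t=15: [155, 551, 147, 282, 608, 306]
t=16: [309, 162, 293, 535, 150, 575]
t=17: [595, 339, 568, 137, 317, 132]
t=18: [147, 614, 152, 311, 574, 302]
t=19: [294, 152, 303, 586, 160, 570]
t=20: [570, 320, 584, 128, 334, 130]
t=21: [151, 579, 148, 294, 604, 297]
t=22: [300, 157, 295, 555, 151, 559]
t=23: [579, 329, 571, 133, 319, 133]
t=24: [149, 596, 151, 303, 578, 302]
t=25: [297, 154, 301, 572, 158, 570]
t=26: [574, 324, 581, 130, 331, 130]
t=27: [150, 586, 149, 297, 599, 297]
t=28: [298, 155, 297, 560, 153, 560]
t=29: [576, 326, 574, 132, 322, 132]
t=30: [149, 591, 150, 301, 584, 301]
t=31: [297, 155, 299, 567, 156, 567]
t=32: [574, 326, 578, 132, 328, 131]
t=33: [151, 591, 150, 301, 594, 300]
t=34: [301, 156, 299, 567, 155, 566]
t=35: [581, 328, 578, 132, 326, 132]
t=36: [149, 594, 150, 302, 591, 301]
t=37: [297, 155, 299, 570, 156, 567]
t=38: [574, 326, 578, 131, 327, 131]
t=39: [150, 590, 150, 300, 592, 300]
t=40: [299, 155, 299, 566, 155, 566]
t=41: [578, 326, 578, 131, 326, 131]
t=42: [150, 590, 150, 300, 590, 300]
t=43: [299, 155, 299, 566, 155, 566]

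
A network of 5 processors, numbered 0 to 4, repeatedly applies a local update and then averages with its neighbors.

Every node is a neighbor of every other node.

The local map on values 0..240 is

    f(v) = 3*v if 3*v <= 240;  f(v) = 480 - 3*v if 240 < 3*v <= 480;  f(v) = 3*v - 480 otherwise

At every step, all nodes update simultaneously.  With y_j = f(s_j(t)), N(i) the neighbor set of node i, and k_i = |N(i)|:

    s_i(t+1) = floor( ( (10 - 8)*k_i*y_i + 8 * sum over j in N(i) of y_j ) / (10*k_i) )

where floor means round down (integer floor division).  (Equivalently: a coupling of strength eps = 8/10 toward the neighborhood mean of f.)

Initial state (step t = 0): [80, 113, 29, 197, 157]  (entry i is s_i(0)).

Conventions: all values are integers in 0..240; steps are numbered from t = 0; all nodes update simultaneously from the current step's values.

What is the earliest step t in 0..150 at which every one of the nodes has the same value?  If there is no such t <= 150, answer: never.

Simulating step by step:
t=0: [80, 113, 29, 197, 157]  (not all equal)
t=1: [117, 117, 117, 117, 117]  (all equal)

Answer: 1
Key observation: Synchronization is absorbing here: once all nodes are equal they stay equal, and step 1 is the first all-equal step.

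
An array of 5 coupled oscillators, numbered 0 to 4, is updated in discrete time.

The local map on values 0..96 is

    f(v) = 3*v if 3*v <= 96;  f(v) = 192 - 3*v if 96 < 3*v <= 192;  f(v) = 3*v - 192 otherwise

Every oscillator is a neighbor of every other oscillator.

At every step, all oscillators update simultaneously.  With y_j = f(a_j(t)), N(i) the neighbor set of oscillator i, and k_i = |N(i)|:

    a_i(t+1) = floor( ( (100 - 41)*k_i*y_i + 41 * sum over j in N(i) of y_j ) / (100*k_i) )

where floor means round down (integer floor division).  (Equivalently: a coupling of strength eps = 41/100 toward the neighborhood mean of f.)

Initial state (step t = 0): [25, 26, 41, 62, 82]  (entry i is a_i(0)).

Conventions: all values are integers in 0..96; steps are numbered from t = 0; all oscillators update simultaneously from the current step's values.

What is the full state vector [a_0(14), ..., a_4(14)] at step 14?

Simulating step by step:
t=0: [25, 26, 41, 62, 82]
t=1: [65, 66, 62, 31, 55]
t=2: [15, 16, 16, 59, 27]
t=3: [46, 47, 47, 31, 63]
t=4: [52, 50, 50, 71, 27]
t=5: [40, 43, 43, 32, 62]
t=6: [65, 61, 61, 77, 33]
t=7: [17, 20, 20, 34, 61]
t=8: [52, 56, 56, 71, 32]
t=9: [38, 32, 32, 30, 67]
t=10: [75, 84, 84, 81, 42]
t=11: [43, 56, 56, 52, 59]
t=12: [47, 28, 28, 34, 23]
t=13: [63, 79, 79, 82, 72]
t=14: [18, 39, 39, 43, 29]

Answer: [18, 39, 39, 43, 29]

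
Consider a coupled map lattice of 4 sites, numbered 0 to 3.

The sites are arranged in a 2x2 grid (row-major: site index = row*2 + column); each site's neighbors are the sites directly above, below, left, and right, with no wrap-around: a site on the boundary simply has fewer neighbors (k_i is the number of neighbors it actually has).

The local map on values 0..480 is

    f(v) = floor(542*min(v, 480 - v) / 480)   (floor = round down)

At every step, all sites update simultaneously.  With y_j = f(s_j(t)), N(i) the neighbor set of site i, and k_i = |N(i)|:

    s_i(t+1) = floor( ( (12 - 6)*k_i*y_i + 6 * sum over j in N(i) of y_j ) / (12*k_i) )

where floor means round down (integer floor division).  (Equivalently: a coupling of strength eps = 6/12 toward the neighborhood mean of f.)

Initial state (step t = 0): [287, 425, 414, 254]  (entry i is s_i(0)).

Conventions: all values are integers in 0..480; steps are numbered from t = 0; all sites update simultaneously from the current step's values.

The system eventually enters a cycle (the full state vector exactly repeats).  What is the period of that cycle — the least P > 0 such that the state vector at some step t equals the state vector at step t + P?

Answer: 4
Key observation: The state at step 12, [269, 269, 269, 269], reappears at step 16 — and no state repeats earlier — so the cycle the system enters has period 4.

Derivation:
t=0: [287, 425, 414, 254]
t=1: [142, 149, 155, 161]
t=2: [165, 169, 172, 176]
t=3: [189, 191, 193, 195]
t=4: [214, 215, 216, 218]
t=5: [241, 242, 243, 244]
t=6: [268, 267, 267, 266]
t=7: [239, 240, 240, 240]
t=8: [270, 270, 270, 271]
t=9: [237, 236, 236, 236]
t=10: [266, 266, 266, 266]
t=11: [241, 241, 241, 241]
t=12: [269, 269, 269, 269]
t=13: [238, 238, 238, 238]
t=14: [268, 268, 268, 268]
t=15: [239, 239, 239, 239]
t=16: [269, 269, 269, 269]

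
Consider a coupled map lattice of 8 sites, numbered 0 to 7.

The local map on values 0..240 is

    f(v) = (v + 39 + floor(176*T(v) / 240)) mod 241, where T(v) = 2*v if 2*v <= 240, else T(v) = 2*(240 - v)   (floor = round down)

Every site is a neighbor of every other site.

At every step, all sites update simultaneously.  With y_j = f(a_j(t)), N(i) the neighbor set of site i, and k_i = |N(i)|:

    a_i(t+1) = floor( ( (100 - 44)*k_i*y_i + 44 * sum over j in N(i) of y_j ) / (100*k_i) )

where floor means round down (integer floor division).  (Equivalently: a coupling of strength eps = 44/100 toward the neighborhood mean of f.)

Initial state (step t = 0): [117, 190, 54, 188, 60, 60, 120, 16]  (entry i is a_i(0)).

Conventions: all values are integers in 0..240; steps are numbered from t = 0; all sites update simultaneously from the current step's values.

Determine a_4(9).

Simulating step by step:
t=0: [117, 190, 54, 188, 60, 60, 120, 16]
t=1: [101, 88, 143, 89, 151, 151, 105, 97]
t=2: [49, 33, 67, 34, 65, 65, 54, 44]
t=3: [162, 142, 184, 143, 182, 182, 168, 156]
t=4: [73, 77, 68, 77, 68, 68, 71, 74]
t=5: [217, 221, 211, 221, 211, 211, 215, 218]
t=6: [48, 47, 49, 47, 49, 49, 48, 48]
t=7: [157, 155, 157, 155, 157, 157, 157, 157]
t=8: [76, 76, 76, 76, 76, 76, 76, 76]
t=9: [226, 226, 226, 226, 226, 226, 226, 226]

Answer: a_4(9) = 226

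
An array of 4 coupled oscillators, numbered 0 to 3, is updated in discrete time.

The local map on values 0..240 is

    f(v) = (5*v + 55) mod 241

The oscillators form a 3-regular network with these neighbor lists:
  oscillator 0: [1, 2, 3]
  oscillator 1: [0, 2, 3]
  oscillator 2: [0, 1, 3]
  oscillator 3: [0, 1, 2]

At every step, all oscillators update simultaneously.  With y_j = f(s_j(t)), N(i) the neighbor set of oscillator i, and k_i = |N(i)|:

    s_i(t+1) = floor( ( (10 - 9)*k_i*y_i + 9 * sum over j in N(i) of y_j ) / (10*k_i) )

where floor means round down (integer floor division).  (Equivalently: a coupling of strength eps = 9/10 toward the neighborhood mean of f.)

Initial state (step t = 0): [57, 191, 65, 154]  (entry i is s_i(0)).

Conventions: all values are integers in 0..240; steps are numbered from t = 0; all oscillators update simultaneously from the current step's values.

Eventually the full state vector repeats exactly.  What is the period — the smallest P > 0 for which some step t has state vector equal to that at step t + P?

Simulating step by step:
t=0: [57, 191, 65, 154]
t=1: [96, 106, 88, 95]
t=2: [54, 44, 62, 55]
t=3: [82, 92, 74, 81]
t=4: [153, 191, 161, 154]
t=5: [95, 105, 87, 94]
t=6: [49, 39, 57, 50]
t=7: [57, 67, 49, 56]
t=8: [100, 90, 108, 101]
t=9: [71, 81, 63, 70]
t=10: [170, 160, 178, 171]
t=11: [180, 190, 172, 179]
t=12: [161, 199, 169, 162]
t=13: [135, 145, 127, 134]
t=14: [80, 70, 40, 81]
t=15: [140, 150, 180, 139]
t=16: [105, 95, 65, 106]
t=17: [96, 106, 88, 95]

Answer: 16
Key observation: The state at step 1, [96, 106, 88, 95], reappears at step 17 — and no state repeats earlier — so the cycle the system enters has period 16.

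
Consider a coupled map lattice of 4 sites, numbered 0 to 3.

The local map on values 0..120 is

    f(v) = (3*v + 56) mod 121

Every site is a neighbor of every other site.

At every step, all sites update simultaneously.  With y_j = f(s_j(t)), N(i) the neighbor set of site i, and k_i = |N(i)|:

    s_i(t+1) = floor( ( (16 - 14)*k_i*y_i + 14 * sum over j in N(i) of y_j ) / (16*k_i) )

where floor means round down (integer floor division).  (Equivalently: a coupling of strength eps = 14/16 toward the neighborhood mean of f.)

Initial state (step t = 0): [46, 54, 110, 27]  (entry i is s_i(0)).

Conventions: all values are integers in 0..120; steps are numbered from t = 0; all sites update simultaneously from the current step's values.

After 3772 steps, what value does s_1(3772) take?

Answer: s_1(3772) = 51
Key observation: The state at step 6, [79, 79, 79, 79], reappears at step 11: the system is in a cycle of period 5 from step 6 on.  Therefore the state at step 3772 equals the state at step 6 + ((3772 - 6) mod 5) = 7, which is [51, 51, 51, 51].

Derivation:
t=0: [46, 54, 110, 27]
t=1: [48, 44, 57, 58]
t=2: [92, 94, 87, 87]
t=3: [83, 82, 85, 85]
t=4: [65, 66, 64, 64]
t=5: [8, 7, 8, 8]
t=6: [79, 79, 79, 79]
t=7: [51, 51, 51, 51]
t=8: [88, 88, 88, 88]
t=9: [78, 78, 78, 78]
t=10: [48, 48, 48, 48]
t=11: [79, 79, 79, 79]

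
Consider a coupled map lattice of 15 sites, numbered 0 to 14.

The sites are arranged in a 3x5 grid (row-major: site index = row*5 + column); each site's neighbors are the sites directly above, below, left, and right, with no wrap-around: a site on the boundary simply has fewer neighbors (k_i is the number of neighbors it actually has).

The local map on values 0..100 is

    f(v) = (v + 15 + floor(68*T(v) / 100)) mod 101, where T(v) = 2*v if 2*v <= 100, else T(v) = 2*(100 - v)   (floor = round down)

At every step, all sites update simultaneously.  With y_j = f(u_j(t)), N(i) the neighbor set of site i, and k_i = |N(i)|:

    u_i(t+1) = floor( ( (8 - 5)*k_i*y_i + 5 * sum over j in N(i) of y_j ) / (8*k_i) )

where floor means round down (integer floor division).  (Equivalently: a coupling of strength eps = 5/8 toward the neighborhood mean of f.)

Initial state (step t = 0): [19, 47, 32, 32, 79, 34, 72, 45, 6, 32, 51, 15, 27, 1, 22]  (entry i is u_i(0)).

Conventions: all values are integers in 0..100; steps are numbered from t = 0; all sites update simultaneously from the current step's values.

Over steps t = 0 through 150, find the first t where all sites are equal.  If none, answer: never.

Answer: 18
Key observation: Synchronization is absorbing here: once all sites are equal they stay equal, and step 18 is the first all-equal step.

Derivation:
t=0: [19, 47, 32, 32, 79, 34, 72, 45, 6, 32, 51, 15, 27, 1, 22]  (not all equal)
t=1: [59, 45, 61, 62, 64, 59, 38, 42, 44, 57, 56, 46, 47, 42, 58]  (not all equal)
t=2: [25, 19, 23, 24, 27, 23, 14, 16, 19, 25, 26, 19, 19, 19, 24]  (not all equal)
t=3: [67, 61, 63, 69, 74, 67, 55, 56, 62, 71, 68, 60, 57, 61, 68]  (not all equal)
t=4: [25, 27, 27, 25, 23, 26, 28, 28, 26, 24, 25, 28, 28, 27, 25]  (not all equal)
t=5: [75, 77, 77, 74, 71, 76, 79, 79, 76, 72, 76, 79, 80, 77, 74]  (not all equal)
t=6: [22, 22, 22, 22, 23, 22, 21, 21, 22, 23, 21, 21, 21, 22, 23]  (not all equal)
t=7: [66, 65, 65, 66, 68, 65, 64, 64, 66, 68, 64, 64, 64, 66, 68]  (not all equal)
t=8: [26, 26, 26, 25, 25, 26, 26, 26, 25, 25, 26, 26, 26, 25, 25]  (not all equal)
t=9: [76, 76, 75, 74, 74, 76, 76, 75, 74, 74, 76, 76, 75, 74, 74]  (not all equal)
t=10: [22, 22, 22, 23, 23, 22, 22, 22, 23, 23, 22, 22, 22, 23, 23]  (not all equal)
t=11: [66, 66, 66, 68, 69, 66, 66, 66, 68, 69, 66, 66, 66, 68, 69]  (not all equal)
t=12: [26, 26, 25, 25, 25, 26, 26, 25, 25, 25, 26, 26, 25, 25, 25]  (not all equal)
t=13: [76, 75, 74, 74, 74, 76, 75, 74, 74, 74, 76, 75, 74, 74, 74]  (not all equal)
t=14: [22, 22, 23, 23, 23, 22, 22, 23, 23, 23, 22, 22, 23, 23, 23]  (not all equal)
t=15: [66, 66, 68, 69, 69, 66, 66, 68, 69, 69, 66, 66, 68, 69, 69]  (not all equal)
t=16: [26, 25, 25, 25, 25, 26, 25, 25, 25, 25, 26, 25, 25, 25, 25]  (not all equal)
t=17: [75, 74, 74, 74, 74, 75, 74, 74, 74, 74, 75, 74, 74, 74, 74]  (not all equal)
t=18: [23, 23, 23, 23, 23, 23, 23, 23, 23, 23, 23, 23, 23, 23, 23]  (all equal)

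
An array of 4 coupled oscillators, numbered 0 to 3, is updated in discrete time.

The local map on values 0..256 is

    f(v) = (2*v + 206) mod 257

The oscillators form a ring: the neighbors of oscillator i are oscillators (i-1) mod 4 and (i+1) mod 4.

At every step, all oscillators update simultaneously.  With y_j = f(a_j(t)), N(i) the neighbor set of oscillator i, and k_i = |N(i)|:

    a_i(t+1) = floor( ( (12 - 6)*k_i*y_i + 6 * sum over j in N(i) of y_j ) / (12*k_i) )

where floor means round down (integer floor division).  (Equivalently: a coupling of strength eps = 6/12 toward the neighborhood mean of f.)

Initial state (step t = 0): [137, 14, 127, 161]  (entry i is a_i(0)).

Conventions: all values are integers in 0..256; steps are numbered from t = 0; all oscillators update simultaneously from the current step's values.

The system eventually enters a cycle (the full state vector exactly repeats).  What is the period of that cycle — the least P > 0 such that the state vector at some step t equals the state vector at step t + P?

Simulating step by step:
t=0: [137, 14, 127, 161]
t=1: [173, 223, 163, 113]
t=2: [97, 83, 87, 101]
t=3: [138, 124, 128, 142]
t=4: [220, 206, 210, 224]
t=5: [127, 113, 117, 131]
t=6: [198, 184, 188, 202]
t=7: [83, 69, 73, 87]
t=8: [110, 96, 100, 114]
t=9: [164, 150, 154, 168]
t=10: [79, 129, 69, 19]
t=11: [166, 152, 156, 170]
t=12: [83, 133, 73, 23]
t=13: [174, 160, 164, 178]
t=14: [35, 21, 25, 39]
t=15: [78, 192, 196, 82]
t=16: [99, 85, 89, 103]
t=17: [142, 128, 132, 146]
t=18: [228, 214, 218, 232]
t=19: [143, 129, 133, 147]
t=20: [230, 216, 220, 234]
t=21: [147, 133, 137, 151]
t=22: [238, 224, 228, 242]
t=23: [163, 149, 153, 167]
t=24: [77, 191, 195, 81]
t=25: [97, 83, 87, 101]

Answer: 23
Key observation: The state at step 2, [97, 83, 87, 101], reappears at step 25 — and no state repeats earlier — so the cycle the system enters has period 23.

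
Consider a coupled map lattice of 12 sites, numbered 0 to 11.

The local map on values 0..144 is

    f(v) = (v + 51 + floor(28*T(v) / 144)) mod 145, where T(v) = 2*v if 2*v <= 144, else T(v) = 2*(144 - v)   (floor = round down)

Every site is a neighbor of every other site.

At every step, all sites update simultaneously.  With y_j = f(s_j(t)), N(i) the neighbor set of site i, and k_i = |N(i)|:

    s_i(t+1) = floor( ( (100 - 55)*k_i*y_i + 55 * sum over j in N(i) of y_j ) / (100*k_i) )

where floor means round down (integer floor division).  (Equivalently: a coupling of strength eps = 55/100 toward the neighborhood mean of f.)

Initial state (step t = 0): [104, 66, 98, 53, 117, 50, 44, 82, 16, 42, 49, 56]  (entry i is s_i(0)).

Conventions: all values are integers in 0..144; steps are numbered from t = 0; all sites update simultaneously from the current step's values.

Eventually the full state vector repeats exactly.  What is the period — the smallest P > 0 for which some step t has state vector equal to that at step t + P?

Answer: 9
Key observation: The state at step 32, [9, 9, 9, 9, 9, 9, 9, 9, 9, 9, 9, 9], reappears at step 41 — and no state repeats earlier — so the cycle the system enters has period 9.

Derivation:
t=0: [104, 66, 98, 53, 117, 50, 44, 82, 16, 42, 49, 56]
t=1: [60, 107, 59, 100, 64, 98, 95, 55, 80, 94, 98, 102]
t=2: [88, 45, 87, 44, 90, 43, 42, 85, 38, 42, 43, 44]
t=3: [52, 92, 52, 91, 53, 90, 90, 52, 88, 90, 90, 91]
t=4: [80, 38, 80, 38, 81, 38, 38, 80, 37, 38, 38, 38]
t=5: [47, 84, 47, 84, 47, 84, 84, 47, 84, 84, 84, 84]
t=6: [74, 33, 74, 33, 74, 33, 33, 74, 33, 33, 33, 33]
t=7: [42, 78, 42, 78, 42, 78, 78, 42, 78, 78, 78, 78]
t=8: [69, 29, 69, 29, 69, 29, 29, 69, 29, 29, 29, 29]
t=9: [37, 73, 37, 73, 37, 73, 73, 37, 73, 73, 73, 73]
t=10: [63, 25, 63, 25, 63, 25, 25, 63, 25, 25, 25, 25]
t=11: [116, 95, 116, 95, 116, 95, 95, 116, 95, 95, 95, 95]
t=12: [27, 22, 27, 22, 27, 22, 22, 27, 22, 22, 22, 22]
t=13: [85, 82, 85, 82, 85, 82, 82, 85, 82, 82, 82, 82]
t=14: [12, 12, 12, 12, 12, 12, 12, 12, 12, 12, 12, 12]
t=15: [67, 67, 67, 67, 67, 67, 67, 67, 67, 67, 67, 67]
t=16: [144, 144, 144, 144, 144, 144, 144, 144, 144, 144, 144, 144]
t=17: [50, 50, 50, 50, 50, 50, 50, 50, 50, 50, 50, 50]
t=18: [120, 120, 120, 120, 120, 120, 120, 120, 120, 120, 120, 120]
t=19: [35, 35, 35, 35, 35, 35, 35, 35, 35, 35, 35, 35]
t=20: [99, 99, 99, 99, 99, 99, 99, 99, 99, 99, 99, 99]
t=21: [22, 22, 22, 22, 22, 22, 22, 22, 22, 22, 22, 22]
t=22: [81, 81, 81, 81, 81, 81, 81, 81, 81, 81, 81, 81]
t=23: [11, 11, 11, 11, 11, 11, 11, 11, 11, 11, 11, 11]
t=24: [66, 66, 66, 66, 66, 66, 66, 66, 66, 66, 66, 66]
t=25: [142, 142, 142, 142, 142, 142, 142, 142, 142, 142, 142, 142]
t=26: [48, 48, 48, 48, 48, 48, 48, 48, 48, 48, 48, 48]
t=27: [117, 117, 117, 117, 117, 117, 117, 117, 117, 117, 117, 117]
t=28: [33, 33, 33, 33, 33, 33, 33, 33, 33, 33, 33, 33]
t=29: [96, 96, 96, 96, 96, 96, 96, 96, 96, 96, 96, 96]
t=30: [20, 20, 20, 20, 20, 20, 20, 20, 20, 20, 20, 20]
t=31: [78, 78, 78, 78, 78, 78, 78, 78, 78, 78, 78, 78]
t=32: [9, 9, 9, 9, 9, 9, 9, 9, 9, 9, 9, 9]
t=33: [63, 63, 63, 63, 63, 63, 63, 63, 63, 63, 63, 63]
t=34: [138, 138, 138, 138, 138, 138, 138, 138, 138, 138, 138, 138]
t=35: [46, 46, 46, 46, 46, 46, 46, 46, 46, 46, 46, 46]
t=36: [114, 114, 114, 114, 114, 114, 114, 114, 114, 114, 114, 114]
t=37: [31, 31, 31, 31, 31, 31, 31, 31, 31, 31, 31, 31]
t=38: [94, 94, 94, 94, 94, 94, 94, 94, 94, 94, 94, 94]
t=39: [19, 19, 19, 19, 19, 19, 19, 19, 19, 19, 19, 19]
t=40: [77, 77, 77, 77, 77, 77, 77, 77, 77, 77, 77, 77]
t=41: [9, 9, 9, 9, 9, 9, 9, 9, 9, 9, 9, 9]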